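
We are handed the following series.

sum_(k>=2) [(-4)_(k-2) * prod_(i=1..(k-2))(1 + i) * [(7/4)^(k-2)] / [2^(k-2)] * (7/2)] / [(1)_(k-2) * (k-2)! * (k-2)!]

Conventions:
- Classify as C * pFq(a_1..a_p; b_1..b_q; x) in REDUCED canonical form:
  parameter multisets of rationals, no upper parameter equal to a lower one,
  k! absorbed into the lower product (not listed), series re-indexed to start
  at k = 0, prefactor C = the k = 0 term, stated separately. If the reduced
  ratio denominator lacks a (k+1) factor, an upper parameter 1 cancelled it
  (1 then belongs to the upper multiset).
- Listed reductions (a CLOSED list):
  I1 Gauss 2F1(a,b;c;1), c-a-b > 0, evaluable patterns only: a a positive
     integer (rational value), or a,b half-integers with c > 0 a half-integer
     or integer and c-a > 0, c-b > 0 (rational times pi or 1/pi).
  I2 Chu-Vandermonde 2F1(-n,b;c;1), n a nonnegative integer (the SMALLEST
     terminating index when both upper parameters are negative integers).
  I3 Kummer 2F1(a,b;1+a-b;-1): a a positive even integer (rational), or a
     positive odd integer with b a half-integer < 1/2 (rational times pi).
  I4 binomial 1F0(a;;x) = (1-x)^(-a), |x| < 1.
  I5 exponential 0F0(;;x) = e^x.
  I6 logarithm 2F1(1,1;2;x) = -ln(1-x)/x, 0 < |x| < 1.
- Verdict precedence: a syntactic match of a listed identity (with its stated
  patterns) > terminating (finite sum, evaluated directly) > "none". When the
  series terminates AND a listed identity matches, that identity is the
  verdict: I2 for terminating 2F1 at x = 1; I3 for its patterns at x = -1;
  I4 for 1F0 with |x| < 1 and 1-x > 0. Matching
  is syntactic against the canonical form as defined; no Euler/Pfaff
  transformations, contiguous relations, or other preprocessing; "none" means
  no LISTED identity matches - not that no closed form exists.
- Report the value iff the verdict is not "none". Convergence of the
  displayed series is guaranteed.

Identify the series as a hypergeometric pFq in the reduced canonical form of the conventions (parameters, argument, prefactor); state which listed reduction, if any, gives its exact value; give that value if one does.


At argument 7/8: a 2F2 with upper {-4, 2}, lower {1, 1}, scaled by C = 7/2. Verdict: terminating. With -4 upstairs the series is a 5-term polynomial sum; evaluated term by term. Its exact value is -177471/65536.

Key step: from the first term 7/2: the denominator's factorial ratio (C = 7/2) is a lower Pochhammer.
Term ratio: r(k) = (7/8) * (k-4) (k+2) / [(k+1) (k+1) (k+1)] - rational; roots negated = parameters, x = (7/8), C = 7/2.


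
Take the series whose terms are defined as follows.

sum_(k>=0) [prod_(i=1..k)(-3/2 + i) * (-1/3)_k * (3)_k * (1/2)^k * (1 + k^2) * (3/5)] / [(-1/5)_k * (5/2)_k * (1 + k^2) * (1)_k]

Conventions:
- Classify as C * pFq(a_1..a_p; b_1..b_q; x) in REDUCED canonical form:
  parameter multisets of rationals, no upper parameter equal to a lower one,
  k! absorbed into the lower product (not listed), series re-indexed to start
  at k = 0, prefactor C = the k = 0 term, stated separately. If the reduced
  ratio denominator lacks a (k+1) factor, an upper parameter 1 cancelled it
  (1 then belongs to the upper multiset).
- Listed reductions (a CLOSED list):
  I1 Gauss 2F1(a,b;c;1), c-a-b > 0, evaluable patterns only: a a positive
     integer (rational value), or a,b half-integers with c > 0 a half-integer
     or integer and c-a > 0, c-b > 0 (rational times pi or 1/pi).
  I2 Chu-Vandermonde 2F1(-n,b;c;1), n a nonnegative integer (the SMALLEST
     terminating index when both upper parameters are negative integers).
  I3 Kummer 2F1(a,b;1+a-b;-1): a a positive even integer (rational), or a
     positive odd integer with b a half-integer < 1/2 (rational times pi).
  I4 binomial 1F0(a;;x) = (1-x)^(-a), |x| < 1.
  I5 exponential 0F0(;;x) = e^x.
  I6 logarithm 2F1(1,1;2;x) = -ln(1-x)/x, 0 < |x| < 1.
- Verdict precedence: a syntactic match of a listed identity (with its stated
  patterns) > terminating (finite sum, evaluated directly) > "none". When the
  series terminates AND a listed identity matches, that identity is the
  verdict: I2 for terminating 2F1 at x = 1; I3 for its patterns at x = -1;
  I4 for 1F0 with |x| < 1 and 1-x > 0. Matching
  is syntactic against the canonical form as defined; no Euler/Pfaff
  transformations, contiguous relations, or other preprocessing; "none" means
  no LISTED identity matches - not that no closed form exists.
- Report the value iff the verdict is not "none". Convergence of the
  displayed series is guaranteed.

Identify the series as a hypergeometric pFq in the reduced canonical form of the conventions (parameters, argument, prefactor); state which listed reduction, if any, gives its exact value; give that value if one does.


With C = 3/5: the canonical form is 3F2(-1/2, -1/3, 3; -1/5, 5/2; 1/2). Verdict: none - this 3F2 at x = 1/2 matches no listed pattern, and upper {-1/2, -1/3, 3} holds no stopper.

Key step: t_0 being 3/5, (1)_k (prefactor 3/5) is k! itself.
Term ratio: r(k) = (1/2) * (k-1/2) (k-1/3) (k+3) / [(k-1/5) (k+5/2) (k+1)] - rational in k. x = (1/2); t_0 = 3/5; negate the roots.


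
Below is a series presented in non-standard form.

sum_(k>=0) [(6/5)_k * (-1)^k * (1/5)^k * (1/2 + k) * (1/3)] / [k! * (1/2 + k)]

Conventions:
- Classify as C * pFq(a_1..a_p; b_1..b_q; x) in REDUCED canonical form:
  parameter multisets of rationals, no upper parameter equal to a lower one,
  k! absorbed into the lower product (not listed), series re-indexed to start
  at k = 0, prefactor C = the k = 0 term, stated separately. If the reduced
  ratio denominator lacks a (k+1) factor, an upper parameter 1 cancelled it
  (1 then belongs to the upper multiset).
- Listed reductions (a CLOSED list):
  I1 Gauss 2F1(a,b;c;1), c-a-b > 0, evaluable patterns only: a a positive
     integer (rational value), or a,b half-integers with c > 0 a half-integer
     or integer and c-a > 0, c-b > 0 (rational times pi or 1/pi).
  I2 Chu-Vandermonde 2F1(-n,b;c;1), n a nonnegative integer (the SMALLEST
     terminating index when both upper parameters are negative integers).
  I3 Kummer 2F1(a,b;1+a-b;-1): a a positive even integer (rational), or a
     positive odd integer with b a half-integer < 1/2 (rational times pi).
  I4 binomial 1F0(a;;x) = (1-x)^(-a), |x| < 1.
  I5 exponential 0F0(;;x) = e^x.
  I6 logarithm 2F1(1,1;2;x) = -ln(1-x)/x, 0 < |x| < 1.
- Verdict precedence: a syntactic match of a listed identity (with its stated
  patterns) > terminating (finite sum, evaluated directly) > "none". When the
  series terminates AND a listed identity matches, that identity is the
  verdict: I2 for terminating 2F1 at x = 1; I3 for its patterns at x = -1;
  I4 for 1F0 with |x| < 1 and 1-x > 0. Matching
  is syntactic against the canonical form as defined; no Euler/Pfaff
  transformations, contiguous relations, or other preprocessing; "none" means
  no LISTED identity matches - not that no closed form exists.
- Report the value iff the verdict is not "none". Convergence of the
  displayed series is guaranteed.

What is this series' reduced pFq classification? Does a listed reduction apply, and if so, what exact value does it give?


Key observation: from the first term 1/3: the (-1)^k factor (C = 1/3) folds into the argument's sign.
Term ratio: r(k) = (-1/5) * (k+6/5) / [(k+1)] - rational in k, leading ratio (-1/5); with t_0 = 1/3, classification follows.

At argument -1/5: a 1F0 with upper {6/5}, lower {-}, scaled by C = 1/3. Verdict (x = -1/5): binomial (I4) applies (the 1F0 binomial series: exponent -6/5, x = -1/5). Sum: (1/3) * (6/5)^(-6/5).


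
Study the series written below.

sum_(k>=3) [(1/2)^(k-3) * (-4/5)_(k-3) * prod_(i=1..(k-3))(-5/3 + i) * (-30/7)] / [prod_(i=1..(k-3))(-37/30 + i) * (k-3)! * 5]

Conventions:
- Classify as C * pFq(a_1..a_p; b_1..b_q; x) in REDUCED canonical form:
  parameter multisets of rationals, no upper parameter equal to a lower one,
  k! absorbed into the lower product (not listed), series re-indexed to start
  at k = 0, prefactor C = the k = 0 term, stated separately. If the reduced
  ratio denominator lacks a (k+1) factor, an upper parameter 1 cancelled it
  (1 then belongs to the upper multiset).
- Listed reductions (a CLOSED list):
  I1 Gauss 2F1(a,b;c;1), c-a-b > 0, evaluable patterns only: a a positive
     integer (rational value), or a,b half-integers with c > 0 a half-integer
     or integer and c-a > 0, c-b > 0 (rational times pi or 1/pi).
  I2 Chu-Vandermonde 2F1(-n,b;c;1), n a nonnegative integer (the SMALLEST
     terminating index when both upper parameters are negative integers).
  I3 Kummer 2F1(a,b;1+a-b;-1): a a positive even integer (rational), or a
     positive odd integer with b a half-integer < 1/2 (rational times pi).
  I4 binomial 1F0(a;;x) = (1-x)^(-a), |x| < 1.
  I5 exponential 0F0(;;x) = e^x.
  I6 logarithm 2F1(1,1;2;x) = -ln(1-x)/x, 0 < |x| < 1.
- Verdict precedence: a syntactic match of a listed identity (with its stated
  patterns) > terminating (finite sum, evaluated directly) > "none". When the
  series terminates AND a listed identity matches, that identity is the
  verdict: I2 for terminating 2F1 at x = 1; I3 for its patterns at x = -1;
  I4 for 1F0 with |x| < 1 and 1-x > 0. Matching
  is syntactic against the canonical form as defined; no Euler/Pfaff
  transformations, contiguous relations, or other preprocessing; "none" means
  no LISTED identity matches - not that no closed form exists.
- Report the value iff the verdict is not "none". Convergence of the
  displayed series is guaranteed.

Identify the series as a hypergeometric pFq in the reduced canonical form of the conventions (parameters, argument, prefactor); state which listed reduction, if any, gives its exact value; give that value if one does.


Canonical form: C = -6/7 times 2F1 with upper {-4/5, -2/3}, lower {-7/30}, x = 1/2. Verdict: none (x = 1/2): each listed identity misses the multisets {-4/5, -2/3} ; {-7/30}.

Key observation: from the first term -6/7: the running product (prefactor -6/7) telescopes to a rising factorial.
Consecutive-term ratio: r(k) = (1/2) * (k-4/5) (k-2/3) / [(k-7/30) (k+1)] ; factor over Q: parameters, x = (1/2), and C = -6/7.


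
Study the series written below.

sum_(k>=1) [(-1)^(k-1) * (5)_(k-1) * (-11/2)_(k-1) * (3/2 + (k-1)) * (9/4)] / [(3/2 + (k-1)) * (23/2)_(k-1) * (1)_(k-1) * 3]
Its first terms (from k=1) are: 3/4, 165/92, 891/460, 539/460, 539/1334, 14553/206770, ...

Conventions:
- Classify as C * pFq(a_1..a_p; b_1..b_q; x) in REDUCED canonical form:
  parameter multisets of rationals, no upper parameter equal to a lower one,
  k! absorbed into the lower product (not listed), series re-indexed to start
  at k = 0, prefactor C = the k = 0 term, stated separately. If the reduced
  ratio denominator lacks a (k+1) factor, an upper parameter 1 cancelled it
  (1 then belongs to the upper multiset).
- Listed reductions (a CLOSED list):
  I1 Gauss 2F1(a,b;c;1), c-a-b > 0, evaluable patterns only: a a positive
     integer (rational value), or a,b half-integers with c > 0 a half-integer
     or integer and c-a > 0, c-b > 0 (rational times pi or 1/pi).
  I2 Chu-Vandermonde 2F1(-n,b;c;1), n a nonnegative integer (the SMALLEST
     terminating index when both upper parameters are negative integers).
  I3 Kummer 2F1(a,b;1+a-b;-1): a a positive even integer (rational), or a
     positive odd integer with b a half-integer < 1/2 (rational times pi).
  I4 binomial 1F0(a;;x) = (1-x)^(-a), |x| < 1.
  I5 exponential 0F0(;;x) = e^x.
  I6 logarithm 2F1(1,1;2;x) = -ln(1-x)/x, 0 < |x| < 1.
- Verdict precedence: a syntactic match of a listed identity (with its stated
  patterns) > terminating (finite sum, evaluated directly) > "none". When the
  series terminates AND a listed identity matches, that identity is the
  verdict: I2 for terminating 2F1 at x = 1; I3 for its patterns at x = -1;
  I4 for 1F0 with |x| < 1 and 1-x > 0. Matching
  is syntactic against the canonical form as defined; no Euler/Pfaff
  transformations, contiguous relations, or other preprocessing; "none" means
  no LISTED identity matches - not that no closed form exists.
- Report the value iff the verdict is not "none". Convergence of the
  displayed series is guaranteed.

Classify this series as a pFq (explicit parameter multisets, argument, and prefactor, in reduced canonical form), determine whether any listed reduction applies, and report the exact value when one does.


Reduced: x = -1, 2F1, upper = {-11/2, 5}, lower = {23/2}, C = 3/4. Verdict at x = -1: Kummer's theorem (I3) matches (x = -1; c = 23/2 equals 1+a-b for upper {-11/2, 5}: listed pattern). Hence: (130945815/67108864) * pi.

First insight: from the first term 3/4: the constant factors (C = 3/4) combine into one prefactor.
Ratio: r(k) = (-1) * (k-11/2) (k+5) / [(k+23/2) (k+1)] - rational in k, leading ratio (-1); with t_0 = 3/4, classification follows.


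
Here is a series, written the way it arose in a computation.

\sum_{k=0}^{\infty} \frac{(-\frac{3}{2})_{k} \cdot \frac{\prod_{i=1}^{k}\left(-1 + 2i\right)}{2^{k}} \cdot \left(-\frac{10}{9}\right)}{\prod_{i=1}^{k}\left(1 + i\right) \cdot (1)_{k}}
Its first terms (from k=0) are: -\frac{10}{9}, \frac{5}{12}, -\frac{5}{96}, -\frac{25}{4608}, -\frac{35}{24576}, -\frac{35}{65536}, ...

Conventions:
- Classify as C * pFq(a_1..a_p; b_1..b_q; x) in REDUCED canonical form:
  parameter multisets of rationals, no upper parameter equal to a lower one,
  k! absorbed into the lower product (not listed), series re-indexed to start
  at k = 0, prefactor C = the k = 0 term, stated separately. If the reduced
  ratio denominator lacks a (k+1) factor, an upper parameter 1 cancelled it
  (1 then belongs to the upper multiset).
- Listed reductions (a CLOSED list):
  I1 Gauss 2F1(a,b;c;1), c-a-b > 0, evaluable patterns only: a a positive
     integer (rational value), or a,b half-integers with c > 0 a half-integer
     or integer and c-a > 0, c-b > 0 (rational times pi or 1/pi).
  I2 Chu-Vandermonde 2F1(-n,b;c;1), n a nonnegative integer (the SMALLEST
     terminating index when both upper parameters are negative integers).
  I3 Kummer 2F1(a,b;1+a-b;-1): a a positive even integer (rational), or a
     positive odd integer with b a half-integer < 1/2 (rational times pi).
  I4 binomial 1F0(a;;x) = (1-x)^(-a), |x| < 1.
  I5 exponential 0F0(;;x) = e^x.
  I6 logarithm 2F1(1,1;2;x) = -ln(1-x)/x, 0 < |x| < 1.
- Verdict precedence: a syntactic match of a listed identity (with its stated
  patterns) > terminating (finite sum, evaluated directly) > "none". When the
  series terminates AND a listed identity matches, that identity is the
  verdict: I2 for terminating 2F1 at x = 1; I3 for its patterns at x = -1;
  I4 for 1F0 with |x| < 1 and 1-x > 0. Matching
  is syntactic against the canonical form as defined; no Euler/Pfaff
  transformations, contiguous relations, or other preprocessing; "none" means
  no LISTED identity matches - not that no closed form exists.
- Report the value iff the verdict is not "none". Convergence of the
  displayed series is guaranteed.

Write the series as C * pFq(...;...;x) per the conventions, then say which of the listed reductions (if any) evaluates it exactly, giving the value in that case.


With C = -\frac{10}{9}: the canonical form is 2F1(-\frac{3}{2}, \frac{1}{2}; 2; 1). Verdict: the half-integer Gauss pattern (I1) applies (x = 1; upper {-\frac{3}{2}, \frac{1}{2}} half-integers, c = 2 in the evaluable pattern). Its exact value is \left(-\frac{64}{27}\right) / \pi.

Structural cue: t_0 being -\frac{10}{9}, the odd product 1*3*...*(2k-1) (prefactor -10/9) is 2^k (1/2)_k.
Ratio: r(k) = 1 * (k-\frac{3}{2}) (k+\frac{1}{2}) / [(k+2) (k+1)] - rational; roots negated = parameters, x = 1, C = -\frac{10}{9}.


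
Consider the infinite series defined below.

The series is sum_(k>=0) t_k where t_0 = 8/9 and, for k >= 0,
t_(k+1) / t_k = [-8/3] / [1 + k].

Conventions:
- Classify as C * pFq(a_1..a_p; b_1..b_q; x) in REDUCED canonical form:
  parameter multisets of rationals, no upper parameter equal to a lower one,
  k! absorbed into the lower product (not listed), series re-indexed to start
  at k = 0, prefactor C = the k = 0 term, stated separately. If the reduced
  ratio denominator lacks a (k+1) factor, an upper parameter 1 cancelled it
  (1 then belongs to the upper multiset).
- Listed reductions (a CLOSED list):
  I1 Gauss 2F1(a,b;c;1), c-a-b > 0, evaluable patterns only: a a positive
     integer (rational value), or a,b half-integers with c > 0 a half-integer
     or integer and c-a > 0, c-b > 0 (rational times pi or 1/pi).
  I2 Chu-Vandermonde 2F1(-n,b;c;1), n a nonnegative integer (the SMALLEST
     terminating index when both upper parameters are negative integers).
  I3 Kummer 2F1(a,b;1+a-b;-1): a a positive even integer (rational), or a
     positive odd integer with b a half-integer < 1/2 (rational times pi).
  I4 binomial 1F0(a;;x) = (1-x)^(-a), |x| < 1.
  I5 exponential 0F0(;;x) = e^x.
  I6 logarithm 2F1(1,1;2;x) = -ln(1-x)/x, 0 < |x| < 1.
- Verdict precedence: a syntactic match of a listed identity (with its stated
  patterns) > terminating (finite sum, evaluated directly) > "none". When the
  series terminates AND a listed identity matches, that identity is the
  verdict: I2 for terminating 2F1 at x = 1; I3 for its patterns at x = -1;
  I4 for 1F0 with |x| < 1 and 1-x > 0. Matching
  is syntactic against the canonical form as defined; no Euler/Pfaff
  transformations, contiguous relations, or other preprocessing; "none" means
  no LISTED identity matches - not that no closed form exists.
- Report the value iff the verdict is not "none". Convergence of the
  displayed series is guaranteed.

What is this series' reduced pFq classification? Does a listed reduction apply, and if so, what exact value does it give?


The series (x = -8/3) is 0F0: upper {-}, lower {-}, prefactor 8/9. Verdict at x = -8/3: exponential (I5) matches (the 0F0 exponential series at x = -8/3). Its exact value is (8/9) * e^(-8/3).

First insight: from the first term 8/9: roots of the ratio polynomials (prefactor 8/9) are the negated parameters.
Step ratio: r(k) = (-8/3) * 1 / [(k+1)] - poly over poly, x = (-8/3) from leading terms; C = 8/9 at k = 0.


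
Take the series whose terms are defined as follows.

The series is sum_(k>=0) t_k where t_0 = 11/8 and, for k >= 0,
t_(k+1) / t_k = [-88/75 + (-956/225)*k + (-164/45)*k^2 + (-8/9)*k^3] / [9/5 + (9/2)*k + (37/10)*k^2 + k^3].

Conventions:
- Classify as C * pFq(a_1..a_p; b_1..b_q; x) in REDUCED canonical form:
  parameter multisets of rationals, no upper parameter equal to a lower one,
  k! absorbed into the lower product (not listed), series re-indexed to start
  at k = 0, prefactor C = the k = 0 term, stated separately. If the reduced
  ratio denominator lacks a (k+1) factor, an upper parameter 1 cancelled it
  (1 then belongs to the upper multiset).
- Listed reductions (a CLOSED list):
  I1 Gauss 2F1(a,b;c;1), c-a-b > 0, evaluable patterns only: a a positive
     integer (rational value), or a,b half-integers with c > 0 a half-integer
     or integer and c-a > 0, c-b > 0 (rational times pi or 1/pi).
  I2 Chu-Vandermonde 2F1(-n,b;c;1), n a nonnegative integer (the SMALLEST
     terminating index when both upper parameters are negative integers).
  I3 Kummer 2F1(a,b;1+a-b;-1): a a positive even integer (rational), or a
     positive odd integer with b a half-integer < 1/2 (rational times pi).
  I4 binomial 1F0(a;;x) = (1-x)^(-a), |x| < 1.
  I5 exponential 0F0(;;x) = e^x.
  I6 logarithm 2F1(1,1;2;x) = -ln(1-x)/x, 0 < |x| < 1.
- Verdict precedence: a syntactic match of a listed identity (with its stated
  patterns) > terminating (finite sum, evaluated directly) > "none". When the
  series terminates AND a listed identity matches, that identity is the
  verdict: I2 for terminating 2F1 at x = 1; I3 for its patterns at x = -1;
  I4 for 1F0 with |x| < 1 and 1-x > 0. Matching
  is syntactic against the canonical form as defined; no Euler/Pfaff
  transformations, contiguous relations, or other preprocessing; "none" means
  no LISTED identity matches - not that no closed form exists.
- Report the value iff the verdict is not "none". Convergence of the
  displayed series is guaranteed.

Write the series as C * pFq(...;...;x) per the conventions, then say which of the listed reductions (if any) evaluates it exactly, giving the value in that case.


With C = 11/8: the canonical form is 2F1(2/5, 11/5; 6/5; -8/9). Verdict: none. Every listed pattern misses the 2F1 form at -8/9, upper {2/5, 11/5}.

Key step: from the first term 11/8: factor the ratio over Q (C = 11/8, x = -8/9): negated roots = parameters.
Adjacent-term ratio: r(k) = (-8/9) * (k+2/5) (k+11/5) / [(k+6/5) (k+1)] - rational in k. x = (-8/9); t_0 = 11/8; negate the roots.


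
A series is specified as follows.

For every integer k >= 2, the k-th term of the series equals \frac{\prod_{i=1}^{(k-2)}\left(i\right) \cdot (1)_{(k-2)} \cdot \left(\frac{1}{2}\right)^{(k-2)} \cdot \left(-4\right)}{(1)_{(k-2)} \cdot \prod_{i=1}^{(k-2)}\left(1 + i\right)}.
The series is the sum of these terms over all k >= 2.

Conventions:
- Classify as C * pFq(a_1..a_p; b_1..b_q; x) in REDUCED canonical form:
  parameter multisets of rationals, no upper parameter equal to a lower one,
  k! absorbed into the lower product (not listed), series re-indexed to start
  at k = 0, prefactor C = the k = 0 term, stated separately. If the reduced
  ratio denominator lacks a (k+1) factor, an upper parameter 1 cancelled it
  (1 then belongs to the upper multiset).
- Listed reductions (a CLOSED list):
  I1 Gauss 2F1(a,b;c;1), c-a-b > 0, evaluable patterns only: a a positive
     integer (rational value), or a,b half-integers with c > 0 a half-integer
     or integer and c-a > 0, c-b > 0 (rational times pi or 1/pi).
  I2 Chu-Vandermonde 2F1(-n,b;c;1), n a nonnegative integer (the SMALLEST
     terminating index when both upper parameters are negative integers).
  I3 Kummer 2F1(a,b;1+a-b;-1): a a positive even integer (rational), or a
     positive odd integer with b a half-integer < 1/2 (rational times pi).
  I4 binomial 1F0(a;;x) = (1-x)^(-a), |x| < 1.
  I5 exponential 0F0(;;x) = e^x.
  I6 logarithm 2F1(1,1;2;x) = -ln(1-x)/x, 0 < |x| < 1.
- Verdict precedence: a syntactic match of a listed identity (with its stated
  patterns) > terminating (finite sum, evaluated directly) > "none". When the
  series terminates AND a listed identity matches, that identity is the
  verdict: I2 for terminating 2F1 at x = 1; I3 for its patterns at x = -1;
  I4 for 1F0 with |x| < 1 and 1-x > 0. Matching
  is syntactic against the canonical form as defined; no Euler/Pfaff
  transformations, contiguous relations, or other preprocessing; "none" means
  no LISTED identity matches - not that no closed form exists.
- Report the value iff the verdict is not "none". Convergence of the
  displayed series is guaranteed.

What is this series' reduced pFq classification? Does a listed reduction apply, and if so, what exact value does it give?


Key step: from the first term -4: the running product (C = -4) telescopes to a rising factorial.
Term ratio: r(k) = \frac{1}{2} * (k+1) (k+1) / [(k+2) (k+1)] - rational in k. x = \frac{1}{2}; t_0 = -4; negate the roots.

x = \frac{1}{2} here; the reduced form reads 2F1, upper {1, 1}, lower {2}, C = -4. Verdict (x = \frac{1}{2}): the logarithmic series (I6) applies (the logarithm: parameters (1,1;2), x = \frac{1}{2}). Value: 8 \cdot \ln\left(\frac{1}{2}\right).


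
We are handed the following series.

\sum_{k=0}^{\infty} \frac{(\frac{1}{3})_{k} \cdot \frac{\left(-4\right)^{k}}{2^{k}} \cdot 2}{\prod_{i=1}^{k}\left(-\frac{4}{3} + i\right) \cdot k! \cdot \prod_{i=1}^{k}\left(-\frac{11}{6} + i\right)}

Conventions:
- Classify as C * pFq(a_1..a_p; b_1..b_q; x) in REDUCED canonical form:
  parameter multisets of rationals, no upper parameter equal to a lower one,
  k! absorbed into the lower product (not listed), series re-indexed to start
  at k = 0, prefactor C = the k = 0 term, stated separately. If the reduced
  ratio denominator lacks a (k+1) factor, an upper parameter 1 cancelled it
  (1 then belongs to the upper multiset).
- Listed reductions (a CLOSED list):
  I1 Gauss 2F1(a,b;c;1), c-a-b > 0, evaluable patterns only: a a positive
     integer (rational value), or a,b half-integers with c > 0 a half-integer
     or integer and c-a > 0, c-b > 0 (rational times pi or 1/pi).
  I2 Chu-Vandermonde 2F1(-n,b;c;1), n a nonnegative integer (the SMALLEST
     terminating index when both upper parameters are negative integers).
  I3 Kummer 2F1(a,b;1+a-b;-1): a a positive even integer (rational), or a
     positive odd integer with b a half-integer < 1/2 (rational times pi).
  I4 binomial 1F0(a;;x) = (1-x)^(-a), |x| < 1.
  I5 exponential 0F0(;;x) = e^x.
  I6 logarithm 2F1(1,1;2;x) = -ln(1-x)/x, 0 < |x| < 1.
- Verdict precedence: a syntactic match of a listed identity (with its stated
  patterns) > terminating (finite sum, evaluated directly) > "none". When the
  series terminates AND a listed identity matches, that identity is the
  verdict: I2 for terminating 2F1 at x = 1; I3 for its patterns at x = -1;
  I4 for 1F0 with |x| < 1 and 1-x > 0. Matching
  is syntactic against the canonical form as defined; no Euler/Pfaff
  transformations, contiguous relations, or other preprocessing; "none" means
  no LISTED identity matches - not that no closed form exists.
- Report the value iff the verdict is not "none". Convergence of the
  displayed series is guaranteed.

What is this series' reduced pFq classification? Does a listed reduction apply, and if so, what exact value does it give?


At argument -2: a 1F2 with upper {\frac{1}{3}}, lower {-\frac{5}{6}, -\frac{1}{3}}, scaled by C = 2. Verdict: none here - no I1-I6 shape fits x = -2 with lower {-\frac{5}{6}, -\frac{1}{3}}.

First insight: x = -2 and the lower running product (C = 2, x = -2) is a rising factorial.
Ratio: r(k) = -2 * (k+\frac{1}{3}) / [(k-\frac{5}{6}) (k-\frac{1}{3}) (k+1)] - rational in k. x = -2; t_0 = 2; negate the roots.


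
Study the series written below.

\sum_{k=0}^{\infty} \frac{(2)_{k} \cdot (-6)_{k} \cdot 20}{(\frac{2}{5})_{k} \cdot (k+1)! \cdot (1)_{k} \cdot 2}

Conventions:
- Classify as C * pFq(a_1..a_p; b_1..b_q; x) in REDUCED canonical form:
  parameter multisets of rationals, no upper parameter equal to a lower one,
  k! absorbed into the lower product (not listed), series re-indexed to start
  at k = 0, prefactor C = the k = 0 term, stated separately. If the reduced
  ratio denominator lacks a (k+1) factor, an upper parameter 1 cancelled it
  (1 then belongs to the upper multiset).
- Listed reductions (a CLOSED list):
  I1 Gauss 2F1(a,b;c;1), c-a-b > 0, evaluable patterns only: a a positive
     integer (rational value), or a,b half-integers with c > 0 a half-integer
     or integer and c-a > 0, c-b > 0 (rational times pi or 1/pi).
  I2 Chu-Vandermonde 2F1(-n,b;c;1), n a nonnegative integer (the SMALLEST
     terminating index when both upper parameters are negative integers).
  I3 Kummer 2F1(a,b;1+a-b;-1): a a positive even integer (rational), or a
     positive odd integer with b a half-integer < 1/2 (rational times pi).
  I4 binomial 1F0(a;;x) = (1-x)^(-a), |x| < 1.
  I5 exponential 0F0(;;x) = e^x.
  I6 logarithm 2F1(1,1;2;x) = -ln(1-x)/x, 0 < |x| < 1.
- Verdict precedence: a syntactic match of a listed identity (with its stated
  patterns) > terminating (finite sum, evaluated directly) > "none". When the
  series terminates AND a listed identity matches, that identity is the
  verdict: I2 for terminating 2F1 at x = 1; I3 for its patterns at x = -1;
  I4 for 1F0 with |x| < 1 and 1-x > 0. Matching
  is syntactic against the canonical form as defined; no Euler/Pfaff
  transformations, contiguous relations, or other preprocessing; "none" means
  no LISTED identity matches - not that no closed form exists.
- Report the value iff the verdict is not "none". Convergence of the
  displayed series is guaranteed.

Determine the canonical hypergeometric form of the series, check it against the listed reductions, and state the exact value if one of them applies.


The tell: from the first term 10: the constant factors (C = 10, x = 1) combine into one prefactor.
Ratio: r(k) = 1 * (k-6) / [(k+\frac{2}{5}) (k+1)] - rational in k. x = 1; t_0 = 10; negate the roots.

Prefactor 10, argument 1: 1F1 with upper {-6} over lower {\frac{2}{5}}. Verdict: terminating. (-6)_k vanishes past k = 6, leaving a 7-term sum, computed directly. Sum: \frac{7618145}{848232}.


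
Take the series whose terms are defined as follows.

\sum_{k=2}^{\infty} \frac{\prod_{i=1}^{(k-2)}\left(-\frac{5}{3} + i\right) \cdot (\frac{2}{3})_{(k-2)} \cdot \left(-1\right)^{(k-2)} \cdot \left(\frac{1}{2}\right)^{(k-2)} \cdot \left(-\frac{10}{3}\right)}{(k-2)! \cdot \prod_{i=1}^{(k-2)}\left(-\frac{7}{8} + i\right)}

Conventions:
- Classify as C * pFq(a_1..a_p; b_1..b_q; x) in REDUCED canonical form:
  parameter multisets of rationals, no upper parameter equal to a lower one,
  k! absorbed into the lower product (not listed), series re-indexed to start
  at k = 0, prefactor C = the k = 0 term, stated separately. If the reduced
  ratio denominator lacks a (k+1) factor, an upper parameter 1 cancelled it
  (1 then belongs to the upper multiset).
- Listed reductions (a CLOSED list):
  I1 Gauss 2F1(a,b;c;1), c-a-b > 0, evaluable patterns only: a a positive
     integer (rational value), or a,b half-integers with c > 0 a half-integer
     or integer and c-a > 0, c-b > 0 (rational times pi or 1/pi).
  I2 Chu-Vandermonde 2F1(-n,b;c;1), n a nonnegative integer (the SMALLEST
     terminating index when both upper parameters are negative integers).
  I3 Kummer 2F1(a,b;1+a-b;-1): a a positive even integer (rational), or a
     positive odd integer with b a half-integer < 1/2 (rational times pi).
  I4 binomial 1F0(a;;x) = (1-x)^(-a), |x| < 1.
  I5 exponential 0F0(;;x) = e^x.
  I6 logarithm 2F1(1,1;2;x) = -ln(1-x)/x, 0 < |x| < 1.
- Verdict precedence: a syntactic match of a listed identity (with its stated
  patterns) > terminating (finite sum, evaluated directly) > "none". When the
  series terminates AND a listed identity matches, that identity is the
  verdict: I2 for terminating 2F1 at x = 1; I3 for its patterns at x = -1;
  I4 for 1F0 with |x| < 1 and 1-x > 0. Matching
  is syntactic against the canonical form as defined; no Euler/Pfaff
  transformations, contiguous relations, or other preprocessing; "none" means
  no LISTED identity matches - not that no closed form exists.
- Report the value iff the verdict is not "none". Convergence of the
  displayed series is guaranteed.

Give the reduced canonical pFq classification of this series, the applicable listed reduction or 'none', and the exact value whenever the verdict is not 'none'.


Canonical form: C = -\frac{10}{3} times 2F1 with upper {-\frac{2}{3}, \frac{2}{3}}, lower {\frac{1}{8}}, x = -\frac{1}{2}. Verdict: none. No listed pattern accepts 2F1(-\frac{2}{3}, \frac{2}{3}; \frac{1}{8}; -\frac{1}{2}).

Key observation: from the first term -\frac{10}{3}: the running product (prefactor -10/3) telescopes to a rising factorial.
Adjacent-term ratio: r(k) = -\frac{1}{2} * (k-\frac{2}{3}) (k+\frac{2}{3}) / [(k+\frac{1}{8}) (k+1)] ; factor over Q: parameters, x = -\frac{1}{2}, and C = -\frac{10}{3}.


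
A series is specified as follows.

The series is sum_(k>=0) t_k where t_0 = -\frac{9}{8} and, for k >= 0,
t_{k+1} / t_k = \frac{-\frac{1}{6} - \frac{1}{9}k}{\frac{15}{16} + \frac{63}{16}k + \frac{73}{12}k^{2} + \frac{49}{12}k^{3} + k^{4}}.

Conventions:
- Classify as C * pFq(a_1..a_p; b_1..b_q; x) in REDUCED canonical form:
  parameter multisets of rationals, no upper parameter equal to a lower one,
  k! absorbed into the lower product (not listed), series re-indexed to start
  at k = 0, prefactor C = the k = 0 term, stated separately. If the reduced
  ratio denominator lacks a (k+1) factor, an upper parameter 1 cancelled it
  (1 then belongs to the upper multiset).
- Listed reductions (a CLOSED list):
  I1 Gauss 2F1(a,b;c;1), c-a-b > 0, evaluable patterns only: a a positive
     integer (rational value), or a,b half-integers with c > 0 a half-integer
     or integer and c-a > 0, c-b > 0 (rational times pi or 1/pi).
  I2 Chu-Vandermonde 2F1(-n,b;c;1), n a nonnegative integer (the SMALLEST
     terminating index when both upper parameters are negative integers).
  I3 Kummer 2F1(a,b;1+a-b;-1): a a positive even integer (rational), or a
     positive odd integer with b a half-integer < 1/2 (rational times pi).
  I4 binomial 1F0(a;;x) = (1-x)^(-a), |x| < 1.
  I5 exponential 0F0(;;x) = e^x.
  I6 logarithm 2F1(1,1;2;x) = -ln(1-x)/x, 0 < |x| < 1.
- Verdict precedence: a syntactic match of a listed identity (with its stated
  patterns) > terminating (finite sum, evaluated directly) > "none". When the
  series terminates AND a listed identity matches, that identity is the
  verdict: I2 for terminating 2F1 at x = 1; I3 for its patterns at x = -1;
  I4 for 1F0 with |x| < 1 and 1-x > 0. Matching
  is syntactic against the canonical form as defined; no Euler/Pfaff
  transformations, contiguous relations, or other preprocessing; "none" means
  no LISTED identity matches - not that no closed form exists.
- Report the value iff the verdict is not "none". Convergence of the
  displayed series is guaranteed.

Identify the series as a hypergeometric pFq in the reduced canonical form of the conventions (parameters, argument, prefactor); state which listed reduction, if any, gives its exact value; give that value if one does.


Canonical form: C = -\frac{9}{8} times 0F2 with upper {-}, lower {\frac{3}{4}, \frac{5}{6}}, x = -\frac{1}{9}. Verdict: no listed reduction: x = -\frac{1}{9} and upper {-} fail every I1-I6 pattern.

The tell: with t_0 = -\frac{9}{8}, roots of the ratio polynomials (prefactor -9/8) are the negated parameters.
Term ratio: r(k) = -\frac{1}{9} * 1 / [(k+\frac{3}{4}) (k+\frac{5}{6}) (k+1)] - rational in k, leading ratio -\frac{1}{9}; with t_0 = -\frac{9}{8}, classification follows.


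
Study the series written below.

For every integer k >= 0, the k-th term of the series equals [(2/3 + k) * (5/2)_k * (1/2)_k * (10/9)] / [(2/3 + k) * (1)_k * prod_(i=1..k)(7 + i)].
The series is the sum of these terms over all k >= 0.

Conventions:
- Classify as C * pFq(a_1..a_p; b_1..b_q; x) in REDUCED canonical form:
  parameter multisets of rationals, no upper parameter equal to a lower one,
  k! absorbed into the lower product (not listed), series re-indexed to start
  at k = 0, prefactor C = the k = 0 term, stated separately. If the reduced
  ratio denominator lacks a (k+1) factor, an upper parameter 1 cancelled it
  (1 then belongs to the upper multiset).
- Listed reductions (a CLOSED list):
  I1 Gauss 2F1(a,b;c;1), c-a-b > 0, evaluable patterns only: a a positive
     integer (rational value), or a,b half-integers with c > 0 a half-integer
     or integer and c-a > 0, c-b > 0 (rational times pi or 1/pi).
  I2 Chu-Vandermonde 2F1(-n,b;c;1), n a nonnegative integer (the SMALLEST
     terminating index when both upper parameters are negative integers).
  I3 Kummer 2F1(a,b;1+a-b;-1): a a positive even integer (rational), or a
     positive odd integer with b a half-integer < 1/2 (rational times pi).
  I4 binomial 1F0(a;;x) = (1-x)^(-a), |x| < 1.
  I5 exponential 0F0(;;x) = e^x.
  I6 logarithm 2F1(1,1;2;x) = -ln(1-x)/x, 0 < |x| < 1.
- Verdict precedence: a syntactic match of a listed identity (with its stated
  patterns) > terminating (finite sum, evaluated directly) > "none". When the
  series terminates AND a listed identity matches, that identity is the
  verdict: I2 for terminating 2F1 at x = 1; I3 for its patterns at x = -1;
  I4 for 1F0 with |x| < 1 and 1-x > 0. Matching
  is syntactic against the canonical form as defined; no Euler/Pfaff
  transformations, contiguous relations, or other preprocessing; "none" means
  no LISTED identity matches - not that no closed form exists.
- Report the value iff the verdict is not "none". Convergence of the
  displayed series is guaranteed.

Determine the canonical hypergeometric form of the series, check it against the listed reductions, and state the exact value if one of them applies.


Reduced: x = 1, 2F1, upper = {1/2, 5/2}, lower = {8}, C = 10/9. Verdict: this is Gauss's theorem I1 (half-integer case) (x = 1; upper {1/2, 5/2} half-integers, c = 8 in the evaluable pattern). Exact value: (1048576/243243) / pi.

The tell: x = 1 and the lower running product (C = 10/9, x = 1) is a rising factorial.
Step ratio: r(k) = 1 * (k+1/2) (k+5/2) / [(k+8) (k+1)] - rational in k, leading ratio 1; with t_0 = 10/9, classification follows.


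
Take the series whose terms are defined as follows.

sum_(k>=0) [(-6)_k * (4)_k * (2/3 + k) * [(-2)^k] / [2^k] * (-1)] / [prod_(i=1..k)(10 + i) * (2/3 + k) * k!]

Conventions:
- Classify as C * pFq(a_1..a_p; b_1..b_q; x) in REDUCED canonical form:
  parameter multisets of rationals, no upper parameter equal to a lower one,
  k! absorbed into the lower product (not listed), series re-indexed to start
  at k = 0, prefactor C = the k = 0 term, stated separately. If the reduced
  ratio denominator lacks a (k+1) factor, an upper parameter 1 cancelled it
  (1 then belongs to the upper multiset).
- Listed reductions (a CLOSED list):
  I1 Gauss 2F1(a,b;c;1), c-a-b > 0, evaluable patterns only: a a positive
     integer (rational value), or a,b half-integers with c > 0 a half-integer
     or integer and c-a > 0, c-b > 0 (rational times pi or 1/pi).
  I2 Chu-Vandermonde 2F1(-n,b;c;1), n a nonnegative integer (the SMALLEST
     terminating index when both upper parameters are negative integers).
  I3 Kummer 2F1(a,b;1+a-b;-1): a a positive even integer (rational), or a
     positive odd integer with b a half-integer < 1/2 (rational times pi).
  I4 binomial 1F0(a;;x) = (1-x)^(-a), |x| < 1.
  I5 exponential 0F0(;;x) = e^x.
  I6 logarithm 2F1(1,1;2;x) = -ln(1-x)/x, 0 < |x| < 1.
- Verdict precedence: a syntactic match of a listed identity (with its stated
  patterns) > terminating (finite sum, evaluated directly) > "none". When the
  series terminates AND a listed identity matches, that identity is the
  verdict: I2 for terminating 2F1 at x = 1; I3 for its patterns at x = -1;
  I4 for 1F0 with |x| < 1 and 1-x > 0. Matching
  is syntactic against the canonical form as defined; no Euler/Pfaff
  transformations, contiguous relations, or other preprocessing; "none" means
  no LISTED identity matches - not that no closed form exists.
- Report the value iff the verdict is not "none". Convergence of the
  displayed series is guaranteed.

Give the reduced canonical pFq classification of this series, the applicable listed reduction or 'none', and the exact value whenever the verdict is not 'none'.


First insight: with t_0 = -1, the factor k + 2/3 cancels (top and bottom), leaving prefactor -1.
Adjacent-term ratio: r(k) = (-1) * (k-6) (k+4) / [(k+11) (k+1)] - rational in k. x = (-1); t_0 = -1; negate the roots.

x = -1 here; the reduced form reads 2F1, upper {-6, 4}, lower {11}, C = -1. Verdict: Kummer's theorem (I3) fires (x = -1; c = 11 equals 1+a-b for upper {-6, 4}: listed pattern). Its exact value is -15/2.


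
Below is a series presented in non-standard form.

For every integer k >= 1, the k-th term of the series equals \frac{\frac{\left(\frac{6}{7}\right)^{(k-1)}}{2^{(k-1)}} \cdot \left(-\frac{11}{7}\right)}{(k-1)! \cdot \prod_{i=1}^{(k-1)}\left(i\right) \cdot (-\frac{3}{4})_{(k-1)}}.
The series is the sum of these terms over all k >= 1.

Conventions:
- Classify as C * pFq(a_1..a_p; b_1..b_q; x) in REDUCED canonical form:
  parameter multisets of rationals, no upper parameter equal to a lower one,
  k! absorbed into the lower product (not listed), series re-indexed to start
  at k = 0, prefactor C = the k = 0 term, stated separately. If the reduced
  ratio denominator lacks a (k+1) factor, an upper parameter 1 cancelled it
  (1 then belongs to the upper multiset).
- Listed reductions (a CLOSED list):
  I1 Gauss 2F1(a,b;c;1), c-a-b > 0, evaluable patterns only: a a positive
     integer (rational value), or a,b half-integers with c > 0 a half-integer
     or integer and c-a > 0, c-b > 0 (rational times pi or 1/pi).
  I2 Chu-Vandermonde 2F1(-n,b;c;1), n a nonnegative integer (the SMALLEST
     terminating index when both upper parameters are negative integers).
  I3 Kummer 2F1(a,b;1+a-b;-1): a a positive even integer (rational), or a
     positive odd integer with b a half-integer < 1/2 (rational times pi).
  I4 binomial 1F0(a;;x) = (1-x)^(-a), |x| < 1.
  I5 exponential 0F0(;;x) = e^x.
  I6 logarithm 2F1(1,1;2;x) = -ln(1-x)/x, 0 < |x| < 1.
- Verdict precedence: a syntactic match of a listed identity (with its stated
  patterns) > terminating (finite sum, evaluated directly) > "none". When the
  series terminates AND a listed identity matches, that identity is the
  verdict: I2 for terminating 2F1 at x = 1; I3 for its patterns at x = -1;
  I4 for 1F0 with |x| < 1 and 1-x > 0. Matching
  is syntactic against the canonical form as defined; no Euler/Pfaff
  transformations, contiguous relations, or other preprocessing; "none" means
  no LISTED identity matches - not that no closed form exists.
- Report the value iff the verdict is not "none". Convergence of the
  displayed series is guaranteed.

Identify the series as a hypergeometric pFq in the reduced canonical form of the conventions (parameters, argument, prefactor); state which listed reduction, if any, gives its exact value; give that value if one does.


The tell: x = \frac{3}{7} and the two k-th powers (C = -11/7, x = 3/7) combine into one argument.
Ratio: r(k) = \frac{3}{7} * 1 / [(k-\frac{3}{4}) (k+1) (k+1)] - rational in k, leading ratio \frac{3}{7}; with t_0 = -\frac{11}{7}, classification follows.

Prefactor -\frac{11}{7}, argument \frac{3}{7}: 0F2 with upper {-} over lower {-\frac{3}{4}, 1}. Verdict: none - this 0F2 at x = \frac{3}{7} matches no listed pattern, and upper {-} holds no stopper.
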